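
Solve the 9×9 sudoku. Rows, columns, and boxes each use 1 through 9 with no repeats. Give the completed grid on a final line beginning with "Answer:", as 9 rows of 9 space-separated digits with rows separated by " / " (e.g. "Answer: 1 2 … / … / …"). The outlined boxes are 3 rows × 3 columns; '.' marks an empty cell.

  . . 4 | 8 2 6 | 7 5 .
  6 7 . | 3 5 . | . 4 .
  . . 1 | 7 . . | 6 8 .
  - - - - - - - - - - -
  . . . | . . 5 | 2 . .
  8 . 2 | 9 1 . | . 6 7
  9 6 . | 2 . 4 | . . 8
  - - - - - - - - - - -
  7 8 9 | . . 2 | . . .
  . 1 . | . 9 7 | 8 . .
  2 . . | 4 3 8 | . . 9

Step 1. [r9c2∈{5}] only 5 remains possible at r9c2, so r9c2=5.
Step 2. [r1c1∈{3}] r1c1 has the single candidate 3, so r1c1=3.
Step 3. [r9c7∈{1}] nothing but 1 survives at r9c7, so r9c7=1.
Step 4. [r7c8∈{3}] r7c8 has the single candidate 3, so r7c8=3.
Step 5. [r5c7∈{3,4,5}] across row 5, 5 lands solely at r5c7, so r5c7=5.
Step 6. [r4c9∈{1,3,4}] r4c9 is the only open cell in box 6 admitting 4. So r4c9=4.
Step 7. [r7c5∈{6}] nothing but 6 survives at r7c5. So r7c5=6.
Step 8. [r8c3∈{3,6}] row 8 places 3 nowhere but r8c3, so r8c3=3.
Step 9. [r2c9∈{1,2}] r2c9 is the only open cell in row 2 admitting 2, so r2c9=2.
Step 10. [r3c6∈{9}] only 9 remains possible at r3c6, so r3c6=9.
Step 11. [r6c5∈{7}] r6c5 has the single candidate 7. So r6c5=7.
Step 12. [r7c9∈{5}] r7c9 has the single candidate 5, so r7c9=5.
Step 13. [r4c2∈{3}] r4c2's peers cover all but 3 ⇒ r4c2=3.
Step 14. [r4c8∈{1,9}] across row 4, 9 lands solely at r4c8, so r4c8=9.
Step 15. [r6c3∈{5}] r6c3's peers cover all but 5. So r6c3=5.
Step 16. [r4c1∈{1}] r4c1 is down to just 1 ⇒ r4c1=1.
Step 17. [r3c9∈{3}] r3c9's peers cover all but 3, so r3c9=3.
Step 18. [r7c7∈{4}] only 4 remains possible at r7c7 ⇒ r7c7=4.
Step 19. [r1c2∈{9}] only 9 remains possible at r1c2. So r1c2=9.
Step 20. [r9c3∈{6}] r9c3 has the single candidate 6, so r9c3=6.
Step 21. [r3c5∈{4}] r3c5's peers cover all but 4 ⇒ r3c5=4.
Step 22. [r5c2∈{4}] r5c2 is down to just 4, so r5c2=4.
Step 23. [r5c6∈{3}] r5c6's peers cover all but 3 ⇒ r5c6=3.
Step 24. [r9c8∈{7}] r9c8's peers cover all but 7, so r9c8=7.
Step 25. [r6c8∈{1}] r6c8's peers cover all but 1. So r6c8=1.
Step 26. [r8c4∈{5}] nothing but 5 survives at r8c4 ⇒ r8c4=5.
Step 27. [r8c1∈{4}] nothing but 4 survives at r8c1 ⇒ r8c1=4.
Step 28. [r6c7∈{3}] r6c7 is down to just 3, so r6c7=3.
Step 29. [r3c1∈{5}] only 5 remains possible at r3c1, so r3c1=5.
Step 30. [r4c5∈{8}] nothing but 8 survives at r4c5 ⇒ r4c5=8.
Step 31. [r3c2∈{2}] nothing but 2 survives at r3c2, so r3c2=2.
Step 32. [r2c7∈{9}] r2c7's peers cover all but 9. So r2c7=9.
Step 33. [r2c6∈{1}] r2c6's peers cover all but 1, so r2c6=1.
Step 34. [r4c4∈{6}] only 6 remains possible at r4c4. So r4c4=6.
Step 35. [r7c4∈{1}] only 1 remains possible at r7c4, so r7c4=1.
Step 36. [r8c8∈{2}] r8c8 has the single candidate 2, so r8c8=2.
Step 37. [r8c9∈{6}] r8c9 has the single candidate 6, so r8c9=6.
Step 38. [r1c9∈{1}] r1c9's peers cover all but 1, so r1c9=1.
Step 39. [r2c3∈{8}] r2c3 has the single candidate 8. So r2c3=8.
Step 40. [r4c3∈{7}] r4c3 is down to just 7 ⇒ r4c3=7.

Answer: 3 9 4 8 2 6 7 5 1 / 6 7 8 3 5 1 9 4 2 / 5 2 1 7 4 9 6 8 3 / 1 3 7 6 8 5 2 9 4 / 8 4 2 9 1 3 5 6 7 / 9 6 5 2 7 4 3 1 8 / 7 8 9 1 6 2 4 3 5 / 4 1 3 5 9 7 8 2 6 / 2 5 6 4 3 8 1 7 9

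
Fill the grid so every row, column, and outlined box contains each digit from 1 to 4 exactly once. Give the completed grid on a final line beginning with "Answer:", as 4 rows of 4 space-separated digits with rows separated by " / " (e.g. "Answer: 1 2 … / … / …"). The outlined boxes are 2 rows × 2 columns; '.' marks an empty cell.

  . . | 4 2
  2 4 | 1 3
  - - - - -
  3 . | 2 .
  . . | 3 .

Step 1. [r3c2∈{1}] r3c2's peers cover all but 1, so r3c2=1.
Step 2. [r4c4∈{1,4}] 1 has one home in row 4: r4c4. So r4c4=1.
Step 3. [r1c2∈{3}] r1c2 has the single candidate 3 ⇒ r1c2=3.
Step 4. [r3c4∈{4}] nothing but 4 survives at r3c4 ⇒ r3c4=4.
Step 5. [r4c2∈{2}] only 2 remains possible at r4c2, so r4c2=2.
Step 6. [r4c1∈{4}] r4c1 is down to just 4, so r4c1=4.
Step 7. [r1c1∈{1}] only 1 remains possible at r1c1, so r1c1=1.

Answer: 1 3 4 2 / 2 4 1 3 / 3 1 2 4 / 4 2 3 1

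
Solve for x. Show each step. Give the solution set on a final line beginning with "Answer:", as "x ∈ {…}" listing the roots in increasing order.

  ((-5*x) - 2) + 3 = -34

Step 1. [((-5*x) - 2) + 3 = -34] 3 comes off first (subtract 3). So sub: (-5*x) - 2 = -37.
Step 2. [(-5*x) - 2 = -37] peel the -2: add 2 from each side, so sub: -5*x = -35.
Step 3. [-5*x = -35] LHS = -5·(…); ÷-5 both sides, so div: x = 7.

Answer: x ∈ {7}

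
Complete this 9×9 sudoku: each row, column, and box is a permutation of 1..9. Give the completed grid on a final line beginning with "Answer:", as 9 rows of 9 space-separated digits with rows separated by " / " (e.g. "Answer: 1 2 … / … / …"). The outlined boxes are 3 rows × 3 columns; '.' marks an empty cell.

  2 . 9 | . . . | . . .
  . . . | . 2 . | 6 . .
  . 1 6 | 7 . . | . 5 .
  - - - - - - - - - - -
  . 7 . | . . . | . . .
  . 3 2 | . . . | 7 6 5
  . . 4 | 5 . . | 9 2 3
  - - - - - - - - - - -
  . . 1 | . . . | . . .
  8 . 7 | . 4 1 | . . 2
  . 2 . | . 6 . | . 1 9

Step 1. [r8c8∈{3}] r8c8 is down to just 3, so r8c8=3.
Step 2. [r8c4∈{9}] r8c4's peers cover all but 9 ⇒ r8c4=9.
Step 3. [r9c6∈{3,5,7,8}] in row 9, 7 fits only at r9c6 ⇒ r9c6=7.
Step 4. [r2c1∈{3,4,5,7}] across col 1, 7 lands solely at r2c1 ⇒ r2c1=7.
Step 5. [r7c9∈{4,6,7,8}] 6 has one home in col 9: r7c9 ⇒ r7c9=6.
Step 6. [r1c9∈{1,4,7,8}] across col 9, 7 lands solely at r1c9 ⇒ r1c9=7.
Step 7. [r2c8∈{4,8,9}] across col 8, 9 lands solely at r2c8. So r2c8=9.
Step 8. [r7c2∈{4,5,9}] col 2 places 9 nowhere but r7c2. So r7c2=9.
Step 9. [r8c7∈{5}] r8c7 is down to just 5, so r8c7=5.
Step 10. [r3c7∈{2,3,4,8}] r3c7 is the only open cell in row 3 admitting 2, so r3c7=2.
Step 11. [r1c7∈{1,3,4,8}] 3 has one home in col 7: r1c7 ⇒ r1c7=3.
Step 12. [r4c7∈{1,4,8}] 1 has one home in col 7: r4c7, so r4c7=1.
Step 13. [r2c9∈{1,4,8}] in col 9, 1 fits only at r2c9. So r2c9=1.
Step 14. [r7c8∈{4,7,8}] row 7 places 7 nowhere but r7c8. So r7c8=7.
Step 15. [r6c5∈{1,7,8}] in row 6, 7 fits only at r6c5 ⇒ r6c5=7.
Step 16. [r6c1∈{1,6}] in row 6, 1 fits only at r6c1, so r6c1=1.
Step 17. [r4c1∈{5,6,9}] in col 1, 6 fits only at r4c1. So r4c1=6.
Step 18. [r6c2∈{8}] nothing but 8 survives at r6c2 ⇒ r6c2=8.
Step 19. [r2c3∈{3,5,8}] in col 3, 8 fits only at r2c3 ⇒ r2c3=8.
Step 20. [r3c1∈{3,4}] box 1 places 3 nowhere but r3c1 ⇒ r3c1=3.
Step 21. [r1c4∈{1,4,6,8}] col 4 places 6 nowhere but r1c4 ⇒ r1c4=6.
Step 22. [r1c5∈{1,5,8}] in row 1, 1 fits only at r1c5. So r1c5=1.
Step 23. [r7c5∈{3,5,8}] 5 has one home in col 5: r7c5 ⇒ r7c5=5.
Step 24. [r4c5∈{3,8,9}] across col 5, 3 lands solely at r4c5. So r4c5=3.
Step 25. [r4c6∈{2,4,8,9}] 9 has one home in row 4: r4c6 ⇒ r4c6=9.
Step 26. [r5c5∈{8}] only 8 remains possible at r5c5, so r5c5=8.
Step 27. [r5c6∈{4}] only 4 remains possible at r5c6 ⇒ r5c6=4.
Step 28. [r7c6∈{2,3,8}] across col 6, 2 lands solely at r7c6, so r7c6=2.
Step 29. [r3c9∈{4,8}] in row 3, 4 fits only at r3c9, so r3c9=4.
Step 30. [r7c4∈{3,8}] across row 7, 3 lands solely at r7c4, so r7c4=3.
Step 31. [r7c7∈{4,8}] r7c7 is the only open cell in row 7 admitting 8 ⇒ r7c7=8.
Step 32. [r1c8∈{8}] only 8 remains possible at r1c8. So r1c8=8.
Step 33. [r1c6∈{5}] r1c6's peers cover all but 5, so r1c6=5.
Step 34. [r9c1∈{4,5}] in col 1, 5 fits only at r9c1, so r9c1=5.
Step 35. [r2c4∈{4}] nothing but 4 survives at r2c4, so r2c4=4.
Step 36. [r9c4∈{8}] nothing but 8 survives at r9c4. So r9c4=8.
Step 37. [r3c6∈{8}] only 8 remains possible at r3c6 ⇒ r3c6=8.
Step 38. [r4c3∈{5}] r4c3 is down to just 5 ⇒ r4c3=5.
Step 39. [r2c2∈{5}] r2c2's peers cover all but 5, so r2c2=5.
Step 40. [r9c3∈{3}] r9c3 is down to just 3. So r9c3=3.
Step 41. [r3c5∈{9}] r3c5 has the single candidate 9. So r3c5=9.
Step 42. [r8c2∈{6}] nothing but 6 survives at r8c2, so r8c2=6.
Step 43. [r1c2∈{4}] only 4 remains possible at r1c2. So r1c2=4.
Step 44. [r5c4∈{1}] nothing but 1 survives at r5c4. So r5c4=1.
Step 45. [r4c8∈{4}] r4c8 has the single candidate 4 ⇒ r4c8=4.
Step 46. [r4c9∈{8}] r4c9 is down to just 8 ⇒ r4c9=8.
Step 47. [r6c6∈{6}] nothing but 6 survives at r6c6. So r6c6=6.
Step 48. [r9c7∈{4}] r9c7's peers cover all but 4, so r9c7=4.
Step 49. [r7c1∈{4}] r7c1 is down to just 4, so r7c1=4.
Step 50. [r2c6∈{3}] nothing but 3 survives at r2c6, so r2c6=3.
Step 51. [r5c1∈{9}] only 9 remains possible at r5c1. So r5c1=9.
Step 52. [r4c4∈{2}] r4c4 is down to just 2, so r4c4=2.

Answer: 2 4 9 6 1 5 3 8 7 / 7 5 8 4 2 3 6 9 1 / 3 1 6 7 9 8 2 5 4 / 6 7 5 2 3 9 1 4 8 / 9 3 2 1 8 4 7 6 5 / 1 8 4 5 7 6 9 2 3 / 4 9 1 3 5 2 8 7 6 / 8 6 7 9 4 1 5 3 2 / 5 2 3 8 6 7 4 1 9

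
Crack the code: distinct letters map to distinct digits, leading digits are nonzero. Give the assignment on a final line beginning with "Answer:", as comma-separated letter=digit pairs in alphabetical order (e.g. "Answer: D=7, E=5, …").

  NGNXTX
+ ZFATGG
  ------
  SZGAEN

Step 1. [col 1: X + G ≡ N (mod 10)] N=5 is one option consistent with column 1 (X + G ≡ N (mod 10), carry-in 0) — take it. So N=5.
Step 2. [col 1: X + G ≡ N (mod 10)] several values work for X in column 1 (X + G ≡ N (mod 10), carry-in 0); try X=8, so X=8.
Step 3. [col 1: X + G ≡ N (mod 10)] column 1 reads X+G+carry(0)=N with X=8, N=5; with digits 5,8 already taken and all letters distinct, the only value for G is 7 ⇒ G=7.
Step 4. [col 2: T + G ≡ E (mod 10)] no forcing yet in column 2 (carry-in 1); E=0 is free and consistent — try it ⇒ E=0.
Step 5. [col 2: T + G ≡ E (mod 10)] column 2: given G=7, E=0, carry-in 1, and digits 0,5,7,8 already taken and all letters distinct, T+G≡E (mod 10) forces T=2. So T=2.
Step 6. [col 3: X + T ≡ A (mod 10)] from column 3 (X=8, T=2, carry-in 1, digits 0,2,5,7,8 already taken and all letters distinct): A must equal 1, so A=1.
Step 7. [col 5: G + F ≡ Z (mod 10)] Z=3 is one option consistent with column 5 (G + F ≡ Z (mod 10), carry-in 0) — take it ⇒ Z=3.
Step 8. [col 5: G + F ≡ Z (mod 10)] from column 5 (G=7, Z=3, carry-in 0, digits 0,1,2,3,5,7,8 already taken and all letters distinct): F must equal 6, so F=6.
Step 9. [col 6: N + Z ≡ S (mod 10)] from column 6 (N=5, Z=3, carry-in 1, digits 0,1,2,3,5,6,7,8 already taken and all letters distinct): S must equal 9 ⇒ S=9.

Answer: A=1, E=0, F=6, G=7, N=5, S=9, T=2, X=8, Z=3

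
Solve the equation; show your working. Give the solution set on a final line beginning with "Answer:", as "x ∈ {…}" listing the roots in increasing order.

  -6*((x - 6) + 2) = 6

Step 1. [-6*((x - 6) + 2) = 6] -6 out front; divide by -6 ⇒ div: (x - 6) + 2 = -1.
Step 2. [(x - 6) + 2 = -1] +2 is outermost — subtract 2 both sides ⇒ sub: x - 6 = -3.
Step 3. [x - 6 = -3] peel the -6: add 6 from each side, so sub: x = 3.

Answer: x ∈ {3}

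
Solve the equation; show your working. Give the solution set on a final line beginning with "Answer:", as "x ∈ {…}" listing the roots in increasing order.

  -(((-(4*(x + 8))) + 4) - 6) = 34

Step 1. [-(((-(4*(x + 8))) + 4) - 6) = 34] flip signs both sides ⇒ neg: ((-(4*(x + 8))) + 4) - 6 = -34.
Step 2. [((-(4*(x + 8))) + 4) - 6 = -34] add 6: x sits inside (… - 6) ⇒ sub: (-(4*(x + 8))) + 4 = -28.
Step 3. [(-(4*(x + 8))) + 4 = -28] the outer +4 inverts by subtracting 4, so sub: -(4*(x + 8)) = -32.
Step 4. [-(4*(x + 8)) = -32] leading − — multiply by −1. So neg: 4*(x + 8) = 32.
Step 5. [4*(x + 8) = 32] 4 out front; divide by 4 ⇒ div: x + 8 = 8.
Step 6. [x + 8 = 8] the outer +8 inverts by subtracting 8 ⇒ sub: x = 0.

Answer: x ∈ {0}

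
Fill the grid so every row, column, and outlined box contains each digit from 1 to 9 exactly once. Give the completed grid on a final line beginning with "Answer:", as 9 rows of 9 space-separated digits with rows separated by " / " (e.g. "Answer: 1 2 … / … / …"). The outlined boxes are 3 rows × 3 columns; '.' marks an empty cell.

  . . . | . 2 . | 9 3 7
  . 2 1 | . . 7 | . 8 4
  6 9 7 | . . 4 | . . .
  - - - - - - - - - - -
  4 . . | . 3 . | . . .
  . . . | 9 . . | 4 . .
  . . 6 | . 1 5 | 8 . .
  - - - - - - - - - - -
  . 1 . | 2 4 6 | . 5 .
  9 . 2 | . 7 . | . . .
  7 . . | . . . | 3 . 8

Step 1. [r9c8∈{1,2,4,6,9}] across row 9, 2 lands solely at r9c8, so r9c8=2.
Step 2. [r3c8∈{1}] r3c8 has the single candidate 1, so r3c8=1.
Step 3. [r1c4∈{1,5,6,8}] row 1 places 6 nowhere but r1c4 ⇒ r1c4=6.
Step 4. [r2c1∈{3,5}] in box 1, 3 fits only at r2c1, so r2c1=3.
Step 5. [r2c4∈{5}] only 5 remains possible at r2c4, so r2c4=5.
Step 6. [r8c2∈{3,4,5,6,8}] across row 8, 5 lands solely at r8c2 ⇒ r8c2=5.
Step 7. [r5c1∈{1,2,5,8}] col 1 places 1 nowhere but r5c1. So r5c1=1.
Step 8. [r4c3∈{5,8,9}] r4c3 is the only open cell in col 3 admitting 9, so r4c3=9.
Step 9. [r5c3∈{3,5,8}] in box 4, 5 fits only at r5c3. So r5c3=5.
Step 10. [r9c4∈{1}] nothing but 1 survives at r9c4 ⇒ r9c4=1.
Step 11. [r5c5∈{6,8}] across col 5, 6 lands solely at r5c5, so r5c5=6.
Step 12. [r5c8∈{7}] r5c8's peers cover all but 7, so r5c8=7.
Step 13. [r4c8∈{6}] nothing but 6 survives at r4c8 ⇒ r4c8=6.
Step 14. [r8c9∈{1,6}] 6 has one home in col 9: r8c9. So r8c9=6.
Step 15. [r4c9∈{1,2,5}] r4c9 is the only open cell in col 9 admitting 1 ⇒ r4c9=1.
Step 16. [r3c4∈{3,8}] in row 3, 3 fits only at r3c4 ⇒ r3c4=3.
Step 17. [r8c4∈{8}] r8c4 has the single candidate 8 ⇒ r8c4=8.
Step 18. [r3c9∈{2,5}] r3c9 is the only open cell in col 9 admitting 5. So r3c9=5.
Step 19. [r7c1∈{8}] r7c1 has the single candidate 8. So r7c1=8.
Step 20. [r1c3∈{4,8}] col 3 places 8 nowhere but r1c3, so r1c3=8.
Step 21. [r4c4∈{7}] r4c4 has the single candidate 7, so r4c4=7.
Step 22. [r4c2∈{8}] r4c2 has the single candidate 8 ⇒ r4c2=8.
Step 23. [r4c6∈{2}] r4c6 is down to just 2, so r4c6=2.
Step 24. [r5c2∈{3}] r5c2's peers cover all but 3 ⇒ r5c2=3.
Step 25. [r6c9∈{2,3,9}] 3 has one home in row 6: r6c9. So r6c9=3.
Step 26. [r9c6∈{9}] nothing but 9 survives at r9c6 ⇒ r9c6=9.
Step 27. [r9c3∈{4}] r9c3's peers cover all but 4 ⇒ r9c3=4.
Step 28. [r7c9∈{9}] only 9 remains possible at r7c9, so r7c9=9.
Step 29. [r5c9∈{2}] nothing but 2 survives at r5c9 ⇒ r5c9=2.
Step 30. [r7c3∈{3}] nothing but 3 survives at r7c3. So r7c3=3.
Step 31. [r4c7∈{5}] r4c7's peers cover all but 5, so r4c7=5.
Step 32. [r5c6∈{8}] nothing but 8 survives at r5c6. So r5c6=8.
Step 33. [r2c7∈{6}] nothing but 6 survives at r2c7 ⇒ r2c7=6.
Step 34. [r8c8∈{4}] nothing but 4 survives at r8c8. So r8c8=4.
Step 35. [r1c2∈{4}] r1c2 has the single candidate 4. So r1c2=4.
Step 36. [r1c6∈{1}] only 1 remains possible at r1c6. So r1c6=1.
Step 37. [r9c5∈{5}] nothing but 5 survives at r9c5, so r9c5=5.
Step 38. [r3c7∈{2}] only 2 remains possible at r3c7, so r3c7=2.
Step 39. [r6c1∈{2}] r6c1 is down to just 2. So r6c1=2.
Step 40. [r9c2∈{6}] r9c2 has the single candidate 6, so r9c2=6.
Step 41. [r2c5∈{9}] r2c5's peers cover all but 9, so r2c5=9.
Step 42. [r8c7∈{1}] r8c7 is down to just 1. So r8c7=1.
Step 43. [r3c5∈{8}] r3c5 has the single candidate 8. So r3c5=8.
Step 44. [r7c7∈{7}] r7c7 is down to just 7. So r7c7=7.
Step 45. [r6c4∈{4}] only 4 remains possible at r6c4 ⇒ r6c4=4.
Step 46. [r8c6∈{3}] nothing but 3 survives at r8c6 ⇒ r8c6=3.
Step 47. [r1c1∈{5}] r1c1's peers cover all but 5, so r1c1=5.
Step 48. [r6c8∈{9}] only 9 remains possible at r6c8, so r6c8=9.
Step 49. [r6c2∈{7}] r6c2's peers cover all but 7. So r6c2=7.

Answer: 5 4 8 6 2 1 9 3 7 / 3 2 1 5 9 7 6 8 4 / 6 9 7 3 8 4 2 1 5 / 4 8 9 7 3 2 5 6 1 / 1 3 5 9 6 8 4 7 2 / 2 7 6 4 1 5 8 9 3 / 8 1 3 2 4 6 7 5 9 / 9 5 2 8 7 3 1 4 6 / 7 6 4 1 5 9 3 2 8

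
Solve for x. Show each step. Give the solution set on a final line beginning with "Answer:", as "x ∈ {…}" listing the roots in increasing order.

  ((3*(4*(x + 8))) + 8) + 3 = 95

Step 1. [((3*(4*(x + 8))) + 8) + 3 = 95] the outer +3 inverts by subtracting 3, so sub: (3*(4*(x + 8))) + 8 = 92.
Step 2. [(3*(4*(x + 8))) + 8 = 92] subtract 8: x sits inside (… + 8). So sub: 3*(4*(x + 8)) = 84.
Step 3. [3*(4*(x + 8)) = 84] 3 out front; divide by 3 ⇒ div: 4*(x + 8) = 28.
Step 4. [4*(x + 8) = 28] divide by the outer 4. So div: x + 8 = 7.
Step 5. [x + 8 = 7] subtract 8: x sits inside (… + 8), so sub: x = -1.

Answer: x ∈ {-1}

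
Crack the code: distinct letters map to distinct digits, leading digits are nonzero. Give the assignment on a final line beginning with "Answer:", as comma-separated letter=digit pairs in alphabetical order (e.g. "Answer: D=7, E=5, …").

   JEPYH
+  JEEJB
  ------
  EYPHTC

Step 1. [col 1: H + B ≡ C (mod 10)] B=9 is one option consistent with column 1 (H + B ≡ C (mod 10), carry-in 0) — take it ⇒ B=9.
Step 2. [col 1: H + B ≡ C (mod 10)] H=4 is one option consistent with column 1 (H + B ≡ C (mod 10), carry-in 0) — take it, so H=4.
Step 3. [col 1: H + B ≡ C (mod 10)] from column 1 (H=4, B=9, carry-in 0, digits 4,9 already taken and all letters distinct): C must equal 3 ⇒ C=3.
Step 4. [col 2: Y + J ≡ T (mod 10)] column 2 (Y + J ≡ T (mod 10), carry-in 1) doesn't pin T yet; pick T=5 and continue ⇒ T=5.
Step 5. [col 2: Y + J ≡ T (mod 10)] no forcing yet in column 2 (carry-in 1); J=8 is free and consistent — try it, so J=8.
Step 6. [E] the sum has 6 digits but both addends have 5; that extra leading digit E is the final carry, namely 1, so E=1.
Step 7. [col 2: Y + J ≡ T (mod 10)] column 2 reads Y+J+carry(1)=T with J=8, T=5; with digits 1,3,4,5,8,9 already taken and all letters distinct, the only value for Y is 6. So Y=6.
Step 8. [col 3: P + E ≡ H (mod 10)] from column 3 (E=1, H=4, carry-in 1, digits 1,3,4,5,6,8,9 already taken and all letters distinct): P must equal 2. So P=2.

Answer: B=9, C=3, E=1, H=4, J=8, P=2, T=5, Y=6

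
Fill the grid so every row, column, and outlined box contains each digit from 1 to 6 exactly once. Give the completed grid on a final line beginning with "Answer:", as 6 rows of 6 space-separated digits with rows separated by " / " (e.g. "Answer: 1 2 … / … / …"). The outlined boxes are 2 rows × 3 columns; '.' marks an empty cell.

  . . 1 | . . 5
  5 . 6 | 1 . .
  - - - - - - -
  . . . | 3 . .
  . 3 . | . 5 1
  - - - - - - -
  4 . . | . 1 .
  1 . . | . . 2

Step 1. [r3c2∈{1,2,4,5,6}] 1 has one home in row 3: r3c2, so r3c2=1.
Step 2. [r3c3∈{2,4,5}] 5 has one home in row 3: r3c3, so r3c3=5.
Step 3. [r4c3∈{2,4}] 4 has one home in col 3: r4c3. So r4c3=4.
Step 4. [r1c1∈{2,3}] in col 1, 3 fits only at r1c1. So r1c1=3.
Step 5. [r5c3∈{2,3}] 2 has one home in col 3: r5c3, so r5c3=2.
Step 6. [r5c6∈{3,6}] across row 5, 3 lands solely at r5c6, so r5c6=3.
Step 7. [r2c6∈{4}] r2c6 is down to just 4. So r2c6=4.
Step 8. [r3c5∈{2,4,6}] across row 3, 4 lands solely at r3c5. So r3c5=4.
Step 9. [r6c5∈{6}] r6c5 is down to just 6, so r6c5=6.
Step 10. [r1c5∈{2}] r1c5 is down to just 2, so r1c5=2.
Step 11. [r5c4∈{5}] r5c4 is down to just 5. So r5c4=5.
Step 12. [r4c4∈{2,6}] in col 4, 2 fits only at r4c4 ⇒ r4c4=2.
Step 13. [r4c1∈{6}] r4c1's peers cover all but 6. So r4c1=6.
Step 14. [r1c4∈{6}] r1c4 is down to just 6 ⇒ r1c4=6.
Step 15. [r2c5∈{3}] nothing but 3 survives at r2c5. So r2c5=3.
Step 16. [r5c2∈{6}] r5c2 has the single candidate 6, so r5c2=6.
Step 17. [r1c2∈{4}] r1c2's peers cover all but 4, so r1c2=4.
Step 18. [r2c2∈{2}] r2c2 is down to just 2 ⇒ r2c2=2.
Step 19. [r3c6∈{6}] r3c6's peers cover all but 6. So r3c6=6.
Step 20. [r6c3∈{3}] nothing but 3 survives at r6c3. So r6c3=3.
Step 21. [r3c1∈{2}] r3c1's peers cover all but 2, so r3c1=2.
Step 22. [r6c2∈{5}] nothing but 5 survives at r6c2 ⇒ r6c2=5.
Step 23. [r6c4∈{4}] r6c4 is down to just 4, so r6c4=4.

Answer: 3 4 1 6 2 5 / 5 2 6 1 3 4 / 2 1 5 3 4 6 / 6 3 4 2 5 1 / 4 6 2 5 1 3 / 1 5 3 4 6 2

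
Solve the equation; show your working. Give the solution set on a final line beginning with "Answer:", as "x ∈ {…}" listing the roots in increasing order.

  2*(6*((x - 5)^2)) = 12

Step 1. [2*(6*((x - 5)^2)) = 12] leading coefficient 2: divide by 2, so div: 6*((x - 5)^2) = 6.
Step 2. [6*((x - 5)^2) = 6] LHS = 6·(…); ÷6 both sides, so div: (x - 5)^2 = 1.
Step 3. [(x - 5)^2 = 1] LHS squared, RHS 1 ≥ 0: apply √ (±), so sqrt: x - 5 = 1 or -1.
Step 4. [x - 5 = 1 or -1] the outer -5 inverts by adding 5, so sub: x = 6 or 4.

Answer: x ∈ {4, 6}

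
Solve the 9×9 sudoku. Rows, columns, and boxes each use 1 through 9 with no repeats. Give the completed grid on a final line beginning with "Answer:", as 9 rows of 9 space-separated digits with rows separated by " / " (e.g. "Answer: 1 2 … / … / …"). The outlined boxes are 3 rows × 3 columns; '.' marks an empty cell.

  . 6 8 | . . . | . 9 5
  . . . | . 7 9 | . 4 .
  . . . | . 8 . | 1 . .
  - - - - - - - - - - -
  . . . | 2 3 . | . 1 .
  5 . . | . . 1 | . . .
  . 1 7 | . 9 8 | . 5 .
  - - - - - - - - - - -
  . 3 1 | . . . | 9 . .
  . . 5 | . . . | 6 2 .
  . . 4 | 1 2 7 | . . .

Step 1. [r8c5∈{4}] r8c5 is down to just 4 ⇒ r8c5=4.
Step 2. [r7c1∈{2,6,7,8}] 2 has one home in row 7: r7c1. So r7c1=2.
Step 3. [r5c5∈{6}] only 6 remains possible at r5c5 ⇒ r5c5=6.
Step 4. [r6c4∈{4}] r6c4's peers cover all but 4 ⇒ r6c4=4.
Step 5. [r1c4∈{3}] r1c4 is down to just 3, so r1c4=3.
Step 6. [r3c8∈{3,6,7}] col 8 places 6 nowhere but r3c8 ⇒ r3c8=6.
Step 7. [r9c1∈{6,8,9}] across row 9, 6 lands solely at r9c1, so r9c1=6.
Step 8. [r9c2∈{8,9}] r9c2 is the only open cell in row 9 admitting 9 ⇒ r9c2=9.
Step 9. [r6c1∈{3}] nothing but 3 survives at r6c1 ⇒ r6c1=3.
Step 10. [r6c7∈{2}] r6c7 has the single candidate 2 ⇒ r6c7=2.
Step 11. [r1c7∈{7}] only 7 remains possible at r1c7, so r1c7=7.
Step 12. [r4c9∈{4,6,7,8,9}] r4c9 is the only open cell in row 4 admitting 7 ⇒ r4c9=7.
Step 13. [r3c4∈{5}] only 5 remains possible at r3c4 ⇒ r3c4=5.
Step 14. [r5c9∈{3,4,8,9}] col 9 places 9 nowhere but r5c9, so r5c9=9.
Step 15. [r5c3∈{2}] r5c3 has the single candidate 2, so r5c3=2.
Step 16. [r2c3∈{3}] r2c3 is down to just 3. So r2c3=3.
Step 17. [r2c7∈{8}] nothing but 8 survives at r2c7. So r2c7=8.
Step 18. [r5c8∈{3,8}] r5c8 is the only open cell in box 6 admitting 8, so r5c8=8.
Step 19. [r5c2∈{4}] only 4 remains possible at r5c2. So r5c2=4.
Step 20. [r9c8∈{3}] r9c8 has the single candidate 3 ⇒ r9c8=3.
Step 21. [r9c9∈{8}] r9c9 has the single candidate 8, so r9c9=8.
Step 22. [r7c4∈{6,8}] across row 7, 8 lands solely at r7c4 ⇒ r7c4=8.
Step 23. [r1c6∈{2,4}] across row 1, 2 lands solely at r1c6 ⇒ r1c6=2.
Step 24. [r4c2∈{8}] r4c2's peers cover all but 8. So r4c2=8.
Step 25. [r2c9∈{2}] nothing but 2 survives at r2c9. So r2c9=2.
Step 26. [r8c2∈{7}] r8c2's peers cover all but 7 ⇒ r8c2=7.
Step 27. [r1c1∈{1,4}] across row 1, 4 lands solely at r1c1. So r1c1=4.
Step 28. [r3c3∈{9}] r3c3's peers cover all but 9 ⇒ r3c3=9.
Step 29. [r7c5∈{5}] nothing but 5 survives at r7c5, so r7c5=5.
Step 30. [r7c6∈{6}] r7c6 is down to just 6, so r7c6=6.
Step 31. [r5c7∈{3}] r5c7 has the single candidate 3 ⇒ r5c7=3.
Step 32. [r4c1∈{9}] r4c1's peers cover all but 9 ⇒ r4c1=9.
Step 33. [r3c6∈{4}] r3c6's peers cover all but 4 ⇒ r3c6=4.
Step 34. [r2c4∈{6}] r2c4 has the single candidate 6. So r2c4=6.
Step 35. [r1c5∈{1}] only 1 remains possible at r1c5, so r1c5=1.
Step 36. [r3c2∈{2}] r3c2 has the single candidate 2, so r3c2=2.
Step 37. [r4c3∈{6}] r4c3's peers cover all but 6. So r4c3=6.
Step 38. [r8c4∈{9}] nothing but 9 survives at r8c4, so r8c4=9.
Step 39. [r4c7∈{4}] r4c7 has the single candidate 4, so r4c7=4.
Step 40. [r8c9∈{1}] r8c9 is down to just 1, so r8c9=1.
Step 41. [r6c9∈{6}] r6c9 is down to just 6, so r6c9=6.
Step 42. [r9c7∈{5}] nothing but 5 survives at r9c7, so r9c7=5.
Step 43. [r3c9∈{3}] nothing but 3 survives at r3c9, so r3c9=3.
Step 44. [r3c1∈{7}] r3c1 is down to just 7 ⇒ r3c1=7.
Step 45. [r7c9∈{4}] r7c9 is down to just 4. So r7c9=4.
Step 46. [r4c6∈{5}] nothing but 5 survives at r4c6. So r4c6=5.
Step 47. [r2c1∈{1}] only 1 remains possible at r2c1, so r2c1=1.
Step 48. [r8c6∈{3}] nothing but 3 survives at r8c6, so r8c6=3.
Step 49. [r7c8∈{7}] only 7 remains possible at r7c8, so r7c8=7.
Step 50. [r2c2∈{5}] r2c2's peers cover all but 5 ⇒ r2c2=5.
Step 51. [r5c4∈{7}] nothing but 7 survives at r5c4. So r5c4=7.
Step 52. [r8c1∈{8}] r8c1's peers cover all but 8. So r8c1=8.

Answer: 4 6 8 3 1 2 7 9 5 / 1 5 3 6 7 9 8 4 2 / 7 2 9 5 8 4 1 6 3 / 9 8 6 2 3 5 4 1 7 / 5 4 2 7 6 1 3 8 9 / 3 1 7 4 9 8 2 5 6 / 2 3 1 8 5 6 9 7 4 / 8 7 5 9 4 3 6 2 1 / 6 9 4 1 2 7 5 3 8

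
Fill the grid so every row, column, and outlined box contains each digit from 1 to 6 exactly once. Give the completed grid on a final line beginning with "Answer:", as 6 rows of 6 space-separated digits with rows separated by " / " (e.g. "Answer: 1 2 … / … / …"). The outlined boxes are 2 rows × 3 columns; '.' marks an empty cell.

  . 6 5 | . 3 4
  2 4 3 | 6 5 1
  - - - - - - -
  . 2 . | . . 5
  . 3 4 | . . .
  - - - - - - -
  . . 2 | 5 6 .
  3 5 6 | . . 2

Step 1. [r3c3∈{1}] only 1 remains possible at r3c3 ⇒ r3c3=1.
Step 2. [r4c5∈{1,2}] in col 5, 2 fits only at r4c5, so r4c5=2.
Step 3. [r6c5∈{1,4}] 1 has one home in col 5: r6c5 ⇒ r6c5=1.
Step 4. [r4c1∈{5,6}] 5 has one home in row 4: r4c1, so r4c1=5.
Step 5. [r6c4∈{4}] r6c4's peers cover all but 4. So r6c4=4.
Step 6. [r5c2∈{1}] r5c2 is down to just 1 ⇒ r5c2=1.
Step 7. [r3c4∈{3}] only 3 remains possible at r3c4, so r3c4=3.
Step 8. [r4c6∈{6}] nothing but 6 survives at r4c6, so r4c6=6.
Step 9. [r1c4∈{2}] r1c4 has the single candidate 2. So r1c4=2.
Step 10. [r5c1∈{4}] r5c1 has the single candidate 4 ⇒ r5c1=4.
Step 11. [r3c1∈{6}] nothing but 6 survives at r3c1 ⇒ r3c1=6.
Step 12. [r1c1∈{1}] nothing but 1 survives at r1c1 ⇒ r1c1=1.
Step 13. [r3c5∈{4}] r3c5's peers cover all but 4 ⇒ r3c5=4.
Step 14. [r5c6∈{3}] r5c6's peers cover all but 3 ⇒ r5c6=3.
Step 15. [r4c4∈{1}] r4c4's peers cover all but 1, so r4c4=1.

Answer: 1 6 5 2 3 4 / 2 4 3 6 5 1 / 6 2 1 3 4 5 / 5 3 4 1 2 6 / 4 1 2 5 6 3 / 3 5 6 4 1 2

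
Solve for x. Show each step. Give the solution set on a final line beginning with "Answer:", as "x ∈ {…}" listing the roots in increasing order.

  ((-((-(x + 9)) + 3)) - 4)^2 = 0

Step 1. [((-((-(x + 9)) + 3)) - 4)^2 = 0] √ both sides: 0 ≥ 0 gives two branches ⇒ sqrt: (-((-(x + 9)) + 3)) - 4 = 0.
Step 2. [(-((-(x + 9)) + 3)) - 4 = 0] 4 comes off first (add 4). So sub: -((-(x + 9)) + 3) = 4.
Step 3. [-((-(x + 9)) + 3) = 4] flip signs both sides ⇒ neg: (-(x + 9)) + 3 = -4.
Step 4. [(-(x + 9)) + 3 = -4] 3 comes off first (subtract 3). So sub: -(x + 9) = -7.
Step 5. [-(x + 9) = -7] leading − — multiply by −1. So neg: x + 9 = 7.
Step 6. [x + 9 = 7] +9 is outermost — subtract 9 both sides ⇒ sub: x = -2.

Answer: x ∈ {-2}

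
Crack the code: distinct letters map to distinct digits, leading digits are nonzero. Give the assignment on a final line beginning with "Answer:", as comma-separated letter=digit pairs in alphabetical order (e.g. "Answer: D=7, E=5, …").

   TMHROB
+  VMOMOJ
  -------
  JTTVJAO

Step 1. [col 1: B + J ≡ O (mod 10)] O=5 is one option consistent with column 1 (B + J ≡ O (mod 10), carry-in 0) — take it. So O=5.
Step 2. [col 1: B + J ≡ O (mod 10)] several values work for J in column 1 (B + J ≡ O (mod 10), carry-in 0); try J=1, so J=1.
Step 3. [col 1: B + J ≡ O (mod 10)] column 1: given J=1, O=5, carry-in 0, and digits 1,5 already taken and all letters distinct, B+J≡O (mod 10) forces B=4, so B=4.
Step 4. [col 2: O + O ≡ A (mod 10)] from column 2 (O=5, carry-in 0, digits 1,4,5 already taken and all letters distinct): A must equal 0, so A=0.
Step 5. [col 3: R + M ≡ J (mod 10)] no forcing yet in column 3 (carry-in 1); R=2 is free and consistent — try it, so R=2.
Step 6. [col 3: R + M ≡ J (mod 10)] column 3 reads R+M+carry(1)=J with R=2, J=1; with digits 0,1,2,4,5 already taken and all letters distinct, the only value for M is 8, so M=8.
Step 7. [col 4: H + O ≡ V (mod 10)] column 4 (H + O ≡ V (mod 10), carry-in 1) doesn't pin H yet; pick H=3 and continue. So H=3.
Step 8. [col 4: H + O ≡ V (mod 10)] from column 4 (H=3, O=5, carry-in 1, digits 0,1,2,3,4,5,8 already taken and all letters distinct): V must equal 9 ⇒ V=9.
Step 9. [col 5: M + M ≡ T (mod 10)] column 5: given M=8, carry-in 0, and digits 0,1,2,3,4,5,8,9 already taken and all letters distinct, M+M≡T (mod 10) forces T=6 ⇒ T=6.

Answer: A=0, B=4, H=3, J=1, M=8, O=5, R=2, T=6, V=9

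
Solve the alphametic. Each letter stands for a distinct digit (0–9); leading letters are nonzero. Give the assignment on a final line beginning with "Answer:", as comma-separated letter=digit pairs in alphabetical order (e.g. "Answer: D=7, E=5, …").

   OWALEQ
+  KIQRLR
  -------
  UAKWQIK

Step 1. [col 1: Q + R ≡ K (mod 10)] several values work for K in column 1 (Q + R ≡ K (mod 10), carry-in 0); try K=3. So K=3.
Step 2. [col 1: Q + R ≡ K (mod 10)] R=9 is one option consistent with column 1 (Q + R ≡ K (mod 10), carry-in 0) — take it, so R=9.
Step 3. [U] U is the leading digit of a 7-digit sum of two 6-digit numbers; the final carry is exactly 1 ⇒ U=1.
Step 4. [col 1: Q + R ≡ K (mod 10)] in column 1 we have Q+R≡K with carry-in 0; given R=9, K=3 and digits 1,3,9 already taken and all letters distinct, that pins Q to 4. So Q=4.
Step 5. [col 2: E + L ≡ I (mod 10)] column 2 (E + L ≡ I (mod 10), carry-in 1) doesn't pin L yet; pick L=5 and continue, so L=5.
Step 6. [col 2: E + L ≡ I (mod 10)] several values work for I in column 2 (E + L ≡ I (mod 10), carry-in 1); try I=6. So I=6.
Step 7. [col 2: E + L ≡ I (mod 10)] in column 2 we have E+L≡I with carry-in 1; given L=5, I=6 and digits 1,3,4,5,6,9 already taken and all letters distinct, that pins E to 0. So E=0.
Step 8. [col 4: A + Q ≡ W (mod 10)] several values work for A in column 4 (A + Q ≡ W (mod 10), carry-in 1); try A=2. So A=2.
Step 9. [col 4: A + Q ≡ W (mod 10)] in column 4 we have A+Q≡W with carry-in 1; given A=2, Q=4 and digits 0,1,2,3,4,5,6,9 already taken and all letters distinct, that pins W to 7, so W=7.
Step 10. [col 6: O + K ≡ A (mod 10)] column 6 reads O+K+carry(1)=A with K=3, A=2; with digits 0,1,2,3,4,5,6,7,9 already taken and all letters distinct, the only value for O is 8, so O=8.

Answer: A=2, E=0, I=6, K=3, L=5, O=8, Q=4, R=9, U=1, W=7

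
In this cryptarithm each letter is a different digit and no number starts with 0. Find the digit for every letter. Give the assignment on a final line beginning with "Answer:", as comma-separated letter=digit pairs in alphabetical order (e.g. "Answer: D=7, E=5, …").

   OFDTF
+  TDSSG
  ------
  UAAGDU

Step 1. [col 1: F + G ≡ U (mod 10)] no forcing yet in column 1 (carry-in 0); G=6 is free and consistent — try it. So G=6.
Step 2. [col 1: F + G ≡ U (mod 10)] no forcing yet in column 1 (carry-in 0); U=1 is free and consistent — try it. So U=1.
Step 3. [col 1: F + G ≡ U (mod 10)] column 1 reads F+G+carry(0)=U with G=6, U=1; with digits 1,6 already taken and all letters distinct, the only value for F is 5, so F=5.
Step 4. [col 2: T + S ≡ D (mod 10)] D=2 is one option consistent with column 2 (T + S ≡ D (mod 10), carry-in 1) — take it ⇒ D=2.
Step 5. [col 2: T + S ≡ D (mod 10)] no forcing yet in column 2 (carry-in 1); S=3 is free and consistent — try it ⇒ S=3.
Step 6. [col 2: T + S ≡ D (mod 10)] from column 2 (S=3, D=2, carry-in 1, digits 1,2,3,5,6 already taken and all letters distinct): T must equal 8 ⇒ T=8.
Step 7. [col 4: F + D ≡ A (mod 10)] in column 4 we have F+D≡A with carry-in 0; given F=5, D=2 and digits 1,2,3,5,6,8 already taken and all letters distinct, that pins A to 7 ⇒ A=7.
Step 8. [col 5: O + T ≡ A (mod 10)] column 5: given T=8, A=7, carry-in 0, and digits 1,2,3,5,6,7,8 already taken and all letters distinct, O+T≡A (mod 10) forces O=9. So O=9.

Answer: A=7, D=2, F=5, G=6, O=9, S=3, T=8, U=1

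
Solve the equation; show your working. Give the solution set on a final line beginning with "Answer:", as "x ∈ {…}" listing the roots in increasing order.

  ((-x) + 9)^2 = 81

Step 1. [((-x) + 9)^2 = 81] LHS squared, RHS 81 ≥ 0: apply √ (±), so sqrt: (-x) + 9 = 9 or -9.
Step 2. [(-x) + 9 = 9 or -9] subtract 9: x sits inside (… + 9) ⇒ sub: -x = 0 or -18.
Step 3. [-x = 0 or -18] LHS negated; negate both sides ⇒ neg: x = 0 or 18.

Answer: x ∈ {0, 18}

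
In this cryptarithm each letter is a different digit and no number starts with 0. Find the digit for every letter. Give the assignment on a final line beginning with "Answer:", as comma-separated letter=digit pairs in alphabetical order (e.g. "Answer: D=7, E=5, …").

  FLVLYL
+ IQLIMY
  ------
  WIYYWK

Step 1. [col 1: L + Y ≡ K (mod 10)] several values work for Y in column 1 (L + Y ≡ K (mod 10), carry-in 0); try Y=6, so Y=6.
Step 2. [col 1: L + Y ≡ K (mod 10)] L=4 is one option consistent with column 1 (L + Y ≡ K (mod 10), carry-in 0) — take it. So L=4.
Step 3. [col 1: L + Y ≡ K (mod 10)] in column 1 we have L+Y≡K with carry-in 0; given L=4, Y=6 and digits 4,6 already taken and all letters distinct, that pins K to 0, so K=0.
Step 4. [col 2: Y + M ≡ W (mod 10)] no forcing yet in column 2 (carry-in 1); M=8 is free and consistent — try it. So M=8.
Step 5. [col 2: Y + M ≡ W (mod 10)] column 2 reads Y+M+carry(1)=W with Y=6, M=8; with digits 0,4,6,8 already taken and all letters distinct, the only value for W is 5, so W=5.
Step 6. [col 3: L + I ≡ Y (mod 10)] column 3: given L=4, Y=6, carry-in 1, and digits 0,4,5,6,8 already taken and all letters distinct, L+I≡Y (mod 10) forces I=1 ⇒ I=1.
Step 7. [col 4: V + L ≡ Y (mod 10)] column 4: given L=4, Y=6, carry-in 0, and digits 0,1,4,5,6,8 already taken and all letters distinct, V+L≡Y (mod 10) forces V=2. So V=2.
Step 8. [col 5: L + Q ≡ I (mod 10)] from column 5 (L=4, I=1, carry-in 0, digits 0,1,2,4,5,6,8 already taken and all letters distinct): Q must equal 7, so Q=7.
Step 9. [col 6: F + I ≡ W (mod 10)] column 6 reads F+I+carry(1)=W with I=1, W=5; with digits 0,1,2,4,5,6,7,8 already taken and all letters distinct, the only value for F is 3, so F=3.

Answer: F=3, I=1, K=0, L=4, M=8, Q=7, V=2, W=5, Y=6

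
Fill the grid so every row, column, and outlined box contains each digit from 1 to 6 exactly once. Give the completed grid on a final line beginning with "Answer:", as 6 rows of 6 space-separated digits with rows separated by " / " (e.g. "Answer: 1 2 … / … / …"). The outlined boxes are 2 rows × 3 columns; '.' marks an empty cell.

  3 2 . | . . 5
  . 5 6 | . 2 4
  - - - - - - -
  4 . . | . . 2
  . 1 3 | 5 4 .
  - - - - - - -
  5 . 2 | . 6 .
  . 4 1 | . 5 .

Step 1. [r2c4∈{1,3}] r2c4 is the only open cell in row 2 admitting 3, so r2c4=3.
Step 2. [r1c5∈{1}] r1c5's peers cover all but 1. So r1c5=1.
Step 3. [r4c6∈{6}] only 6 remains possible at r4c6. So r4c6=6.
Step 4. [r5c6∈{1,3}] col 6 places 1 nowhere but r5c6 ⇒ r5c6=1.
Step 5. [r6c6∈{3}] r6c6 has the single candidate 3, so r6c6=3.
Step 6. [r4c1∈{2}] only 2 remains possible at r4c1 ⇒ r4c1=2.
Step 7. [r5c2∈{3}] r5c2 is down to just 3 ⇒ r5c2=3.
Step 8. [r6c4∈{2}] r6c4 has the single candidate 2. So r6c4=2.
Step 9. [r6c1∈{6}] r6c1 is down to just 6, so r6c1=6.
Step 10. [r3c5∈{3}] r3c5's peers cover all but 3. So r3c5=3.
Step 11. [r2c1∈{1}] r2c1 is down to just 1 ⇒ r2c1=1.
Step 12. [r3c2∈{6}] only 6 remains possible at r3c2 ⇒ r3c2=6.
Step 13. [r5c4∈{4}] r5c4 is down to just 4 ⇒ r5c4=4.
Step 14. [r1c4∈{6}] r1c4 is down to just 6. So r1c4=6.
Step 15. [r1c3∈{4}] r1c3's peers cover all but 4. So r1c3=4.
Step 16. [r3c4∈{1}] only 1 remains possible at r3c4 ⇒ r3c4=1.
Step 17. [r3c3∈{5}] r3c3 has the single candidate 5 ⇒ r3c3=5.

Answer: 3 2 4 6 1 5 / 1 5 6 3 2 4 / 4 6 5 1 3 2 / 2 1 3 5 4 6 / 5 3 2 4 6 1 / 6 4 1 2 5 3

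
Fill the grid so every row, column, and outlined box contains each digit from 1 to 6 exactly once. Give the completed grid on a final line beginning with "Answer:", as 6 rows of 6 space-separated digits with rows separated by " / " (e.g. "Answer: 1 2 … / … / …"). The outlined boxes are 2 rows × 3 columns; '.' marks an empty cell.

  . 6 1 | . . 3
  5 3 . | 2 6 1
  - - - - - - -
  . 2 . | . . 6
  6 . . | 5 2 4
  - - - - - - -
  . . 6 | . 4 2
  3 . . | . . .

Step 1. [r5c1∈{1}] r5c1 has the single candidate 1, so r5c1=1.
Step 2. [r3c5∈{1,3}] r3c5 is the only open cell in col 5 admitting 3 ⇒ r3c5=3.
Step 3. [r2c3∈{4}] r2c3 is down to just 4, so r2c3=4.
Step 4. [r6c6∈{5}] r6c6 has the single candidate 5, so r6c6=5.
Step 5. [r6c5∈{1}] r6c5's peers cover all but 1, so r6c5=1.
Step 6. [r1c5∈{5}] r1c5's peers cover all but 5. So r1c5=5.
Step 7. [r3c3∈{5}] only 5 remains possible at r3c3, so r3c3=5.
Step 8. [r1c1∈{2}] nothing but 2 survives at r1c1, so r1c1=2.
Step 9. [r5c4∈{3}] only 3 remains possible at r5c4. So r5c4=3.
Step 10. [r6c3∈{2}] r6c3's peers cover all but 2. So r6c3=2.
Step 11. [r1c4∈{4}] only 4 remains possible at r1c4, so r1c4=4.
Step 12. [r6c4∈{6}] r6c4 is down to just 6. So r6c4=6.
Step 13. [r3c4∈{1}] r3c4 has the single candidate 1, so r3c4=1.
Step 14. [r6c2∈{4}] only 4 remains possible at r6c2. So r6c2=4.
Step 15. [r4c3∈{3}] r4c3 has the single candidate 3, so r4c3=3.
Step 16. [r3c1∈{4}] only 4 remains possible at r3c1. So r3c1=4.
Step 17. [r4c2∈{1}] only 1 remains possible at r4c2, so r4c2=1.
Step 18. [r5c2∈{5}] nothing but 5 survives at r5c2, so r5c2=5.

Answer: 2 6 1 4 5 3 / 5 3 4 2 6 1 / 4 2 5 1 3 6 / 6 1 3 5 2 4 / 1 5 6 3 4 2 / 3 4 2 6 1 5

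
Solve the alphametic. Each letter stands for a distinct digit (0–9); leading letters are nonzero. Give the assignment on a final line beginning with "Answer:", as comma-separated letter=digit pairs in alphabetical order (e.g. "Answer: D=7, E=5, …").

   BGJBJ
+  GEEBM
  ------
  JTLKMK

Step 1. [col 1: J + M ≡ K (mod 10)] column 1 (J + M ≡ K (mod 10), carry-in 0) doesn't pin J yet; pick J=1 and continue, so J=1.
Step 2. [col 1: J + M ≡ K (mod 10)] column 1 (J + M ≡ K (mod 10), carry-in 0) doesn't pin M yet; pick M=6 and continue. So M=6.
Step 3. [col 1: J + M ≡ K (mod 10)] column 1 reads J+M+carry(0)=K with J=1, M=6; with digits 1,6 already taken and all letters distinct, the only value for K is 7 ⇒ K=7.
Step 4. [col 2: B + B ≡ M (mod 10)] no forcing yet in column 2 (carry-in 0); B=8 is free and consistent — try it. So B=8.
Step 5. [col 3: J + E ≡ K (mod 10)] column 3: given J=1, K=7, carry-in 1, and digits 1,6,7,8 already taken and all letters distinct, J+E≡K (mod 10) forces E=5, so E=5.
Step 6. [col 4: G + E ≡ L (mod 10)] G=4 is one option consistent with column 4 (G + E ≡ L (mod 10), carry-in 0) — take it, so G=4.
Step 7. [col 4: G + E ≡ L (mod 10)] in column 4 we have G+E≡L with carry-in 0; given G=4, E=5 and digits 1,4,5,6,7,8 already taken and all letters distinct, that pins L to 9, so L=9.
Step 8. [col 5: B + G ≡ T (mod 10)] column 5: given B=8, G=4, carry-in 0, and digits 1,4,5,6,7,8,9 already taken and all letters distinct, B+G≡T (mod 10) forces T=2 ⇒ T=2.

Answer: B=8, E=5, G=4, J=1, K=7, L=9, M=6, T=2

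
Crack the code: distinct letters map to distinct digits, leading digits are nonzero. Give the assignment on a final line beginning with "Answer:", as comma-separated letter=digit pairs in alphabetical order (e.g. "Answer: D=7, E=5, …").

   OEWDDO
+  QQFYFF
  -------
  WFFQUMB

Step 1. [col 1: O + F ≡ B (mod 10)] no forcing yet in column 1 (carry-in 0); B=3 is free and consistent — try it ⇒ B=3.
Step 2. [col 1: O + F ≡ B (mod 10)] F=5 is one option consistent with column 1 (O + F ≡ B (mod 10), carry-in 0) — take it ⇒ F=5.
Step 3. [col 1: O + F ≡ B (mod 10)] column 1 reads O+F+carry(0)=B with F=5, B=3; with digits 3,5 already taken and all letters distinct, the only value for O is 8, so O=8.
Step 4. [col 2: D + F ≡ M (mod 10)] M=0 is one option consistent with column 2 (D + F ≡ M (mod 10), carry-in 1) — take it. So M=0.
Step 5. [W] the sum has 7 digits but both addends have 6; that extra leading digit W is the final carry, namely 1, so W=1.
Step 6. [col 2: D + F ≡ M (mod 10)] column 2: given F=5, M=0, carry-in 1, and digits 0,1,3,5,8 already taken and all letters distinct, D+F≡M (mod 10) forces D=4. So D=4.
Step 7. [col 3: D + Y ≡ U (mod 10)] U=7 is one option consistent with column 3 (D + Y ≡ U (mod 10), carry-in 1) — take it ⇒ U=7.
Step 8. [col 3: D + Y ≡ U (mod 10)] column 3: given D=4, U=7, carry-in 1, and digits 0,1,3,4,5,7,8 already taken and all letters distinct, D+Y≡U (mod 10) forces Y=2, so Y=2.
Step 9. [col 4: W + F ≡ Q (mod 10)] in column 4 we have W+F≡Q with carry-in 0; given W=1, F=5 and digits 0,1,2,3,4,5,7,8 already taken and all letters distinct, that pins Q to 6. So Q=6.
Step 10. [col 5: E + Q ≡ F (mod 10)] in column 5 we have E+Q≡F with carry-in 0; given Q=6, F=5 and digits 0,1,2,3,4,5,6,7,8 already taken and all letters distinct, that pins E to 9. So E=9.

Answer: B=3, D=4, E=9, F=5, M=0, O=8, Q=6, U=7, W=1, Y=2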